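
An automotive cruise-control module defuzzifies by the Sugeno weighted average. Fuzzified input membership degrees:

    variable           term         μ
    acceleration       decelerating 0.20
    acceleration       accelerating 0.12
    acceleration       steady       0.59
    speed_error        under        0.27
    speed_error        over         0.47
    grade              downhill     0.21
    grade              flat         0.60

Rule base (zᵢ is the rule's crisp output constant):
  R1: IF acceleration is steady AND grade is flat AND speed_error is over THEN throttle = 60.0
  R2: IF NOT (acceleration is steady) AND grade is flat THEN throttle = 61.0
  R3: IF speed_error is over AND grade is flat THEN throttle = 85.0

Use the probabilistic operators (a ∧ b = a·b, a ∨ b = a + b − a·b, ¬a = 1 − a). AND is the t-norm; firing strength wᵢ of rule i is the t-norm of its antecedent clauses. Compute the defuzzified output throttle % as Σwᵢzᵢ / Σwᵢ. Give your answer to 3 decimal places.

R1 (z=60.0): steady=0.59, flat=0.60, over=0.47; AND[a·b] → w = 0.1664
R2 (z=61.0): ¬steady=1−0.59=0.41, flat=0.60; AND[a·b] → w = 0.2460
R3 (z=85.0): over=0.47, flat=0.60; AND[a·b] → w = 0.2820
Weighted average = (0.1664·60.0 + 0.2460·61.0 + 0.2820·85.0) / (0.1664 + 0.2460 + 0.2820)
  = 48.9588 / 0.6944 = 70.507

70.507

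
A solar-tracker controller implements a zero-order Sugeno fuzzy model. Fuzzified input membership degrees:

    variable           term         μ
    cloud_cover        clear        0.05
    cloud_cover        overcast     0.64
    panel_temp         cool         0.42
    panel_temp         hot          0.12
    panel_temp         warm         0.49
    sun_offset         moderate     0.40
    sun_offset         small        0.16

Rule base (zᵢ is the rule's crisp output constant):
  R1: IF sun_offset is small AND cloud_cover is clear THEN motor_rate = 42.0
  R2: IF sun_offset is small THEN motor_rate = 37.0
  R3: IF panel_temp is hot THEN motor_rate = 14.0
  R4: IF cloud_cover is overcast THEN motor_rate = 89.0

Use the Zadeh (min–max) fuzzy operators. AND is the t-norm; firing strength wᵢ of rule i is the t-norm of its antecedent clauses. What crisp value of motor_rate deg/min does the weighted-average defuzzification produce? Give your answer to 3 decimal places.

68.722

R1 (z=42.0): small=0.16, clear=0.05; AND[min(a, b)] → w = 0.05
R2 (z=37.0): small=0.16 → w = 0.16
R3 (z=14.0): hot=0.12 → w = 0.12
R4 (z=89.0): overcast=0.64 → w = 0.64
Weighted average = (0.05·42.0 + 0.16·37.0 + 0.12·14.0 + 0.64·89.0) / (0.05 + 0.16 + 0.12 + 0.64)
  = 66.6600 / 0.9700 = 68.722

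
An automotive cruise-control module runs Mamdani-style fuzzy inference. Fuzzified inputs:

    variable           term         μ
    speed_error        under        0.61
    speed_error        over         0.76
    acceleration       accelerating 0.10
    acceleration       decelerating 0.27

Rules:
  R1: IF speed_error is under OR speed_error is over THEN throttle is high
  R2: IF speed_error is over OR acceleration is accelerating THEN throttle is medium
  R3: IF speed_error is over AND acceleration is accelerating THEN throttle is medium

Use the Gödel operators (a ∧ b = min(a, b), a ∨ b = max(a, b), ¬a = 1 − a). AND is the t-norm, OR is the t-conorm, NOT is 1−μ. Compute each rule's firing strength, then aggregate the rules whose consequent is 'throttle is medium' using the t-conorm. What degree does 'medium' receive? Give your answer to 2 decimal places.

0.76

R1: under=0.61, over=0.76; OR[max(a, b)] → w = 0.76
R2: over=0.76, accelerating=0.10; OR[max(a, b)] → w = 0.76
R3: over=0.76, accelerating=0.10; AND[min(a, b)] → w = 0.10
Rules with consequent 'medium': {R2, R3} → strengths 0.76, 0.10
Aggregate via t-conorm [max(a, b)]: 0.76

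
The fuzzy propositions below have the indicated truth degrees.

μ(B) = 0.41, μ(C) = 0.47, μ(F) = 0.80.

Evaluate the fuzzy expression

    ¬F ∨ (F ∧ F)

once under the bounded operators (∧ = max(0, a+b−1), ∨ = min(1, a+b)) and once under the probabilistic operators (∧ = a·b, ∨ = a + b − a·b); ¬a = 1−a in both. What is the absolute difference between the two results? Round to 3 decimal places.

Under bounded:
  ¬F = 1 − 0.80 = 0.20
  F ∧ F = max(0, a+b−1) on (0.80, 0.80) = 0.60
  ¬F ∨ (F ∧ F) = min(1, a+b) on (0.20, 0.60) = 0.80
  → value = 0.8000
Under probabilistic:
  ¬F = 1 − 0.8000 = 0.2000
  F ∧ F = a·b on (0.8000, 0.8000) = 0.6400
  ¬F ∨ (F ∧ F) = a + b − a·b on (0.2000, 0.6400) = 0.7120
  → value = 0.7120
|0.8000 − 0.7120| = 0.088

0.088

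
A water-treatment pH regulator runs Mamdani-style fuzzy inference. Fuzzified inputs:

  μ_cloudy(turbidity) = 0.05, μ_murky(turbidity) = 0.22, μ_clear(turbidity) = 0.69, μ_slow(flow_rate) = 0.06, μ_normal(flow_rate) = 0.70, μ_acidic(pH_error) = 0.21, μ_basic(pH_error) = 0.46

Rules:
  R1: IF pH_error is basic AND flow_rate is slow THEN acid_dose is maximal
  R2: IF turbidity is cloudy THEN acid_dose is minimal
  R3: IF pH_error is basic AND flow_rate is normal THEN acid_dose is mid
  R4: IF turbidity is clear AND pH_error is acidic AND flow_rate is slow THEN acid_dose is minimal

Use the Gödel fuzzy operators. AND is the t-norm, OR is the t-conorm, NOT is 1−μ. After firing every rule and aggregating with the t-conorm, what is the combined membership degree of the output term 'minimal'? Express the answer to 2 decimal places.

0.06

R1: basic=0.46, slow=0.06; AND[min(a, b)] → w = 0.06
R2: cloudy=0.05 → w = 0.05
R3: basic=0.46, normal=0.70; AND[min(a, b)] → w = 0.46
R4: clear=0.69, acidic=0.21, slow=0.06; AND[min(a, b)] → w = 0.06
Rules with consequent 'minimal': {R2, R4} → strengths 0.05, 0.06
Aggregate via t-conorm [max(a, b)]: 0.06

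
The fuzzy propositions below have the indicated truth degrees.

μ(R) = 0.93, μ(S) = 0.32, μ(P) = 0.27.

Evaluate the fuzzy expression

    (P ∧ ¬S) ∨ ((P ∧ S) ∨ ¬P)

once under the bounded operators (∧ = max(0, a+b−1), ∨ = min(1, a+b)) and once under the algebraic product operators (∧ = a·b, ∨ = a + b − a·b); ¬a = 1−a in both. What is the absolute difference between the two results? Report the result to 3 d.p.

Under bounded:
  ¬S = 1 − 0.32 = 0.68
  P ∧ ¬S = max(0, a+b−1) on (0.27, 0.68) = 0.00
  P ∧ S = max(0, a+b−1) on (0.27, 0.32) = 0.00
  ¬P = 1 − 0.27 = 0.73
  (P ∧ S) ∨ ¬P = min(1, a+b) on (0.00, 0.73) = 0.73
  (P ∧ ¬S) ∨ ((P ∧ S) ∨ ¬P) = min(1, a+b) on (0.00, 0.73) = 0.73
  → value = 0.7300
Under algebraic product:
  ¬S = 1 − 0.3200 = 0.6800
  P ∧ ¬S = a·b on (0.2700, 0.6800) = 0.1836
  P ∧ S = a·b on (0.2700, 0.3200) = 0.0864
  ¬P = 1 − 0.2700 = 0.7300
  (P ∧ S) ∨ ¬P = a + b − a·b on (0.0864, 0.7300) = 0.7533
  (P ∧ ¬S) ∨ ((P ∧ S) ∨ ¬P) = a + b − a·b on (0.1836, 0.7533) = 0.7986
  → value = 0.7986
|0.7300 − 0.7986| = 0.069

0.069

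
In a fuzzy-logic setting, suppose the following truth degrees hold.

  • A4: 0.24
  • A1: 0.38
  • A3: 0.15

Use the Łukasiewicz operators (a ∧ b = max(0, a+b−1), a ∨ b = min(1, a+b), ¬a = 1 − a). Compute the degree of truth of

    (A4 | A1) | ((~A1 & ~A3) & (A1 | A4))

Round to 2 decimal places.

A4 | A1 = min(1, a+b) on (0.24, 0.38) = 0.62
~A1 = 1 − 0.38 = 0.62
~A3 = 1 − 0.15 = 0.85
~A1 & ~A3 = max(0, a+b−1) on (0.62, 0.85) = 0.47
A1 | A4 = min(1, a+b) on (0.38, 0.24) = 0.62
(~A1 & ~A3) & (A1 | A4) = max(0, a+b−1) on (0.47, 0.62) = 0.09
(A4 | A1) | ((~A1 & ~A3) & (A1 | A4)) = min(1, a+b) on (0.62, 0.09) = 0.71

0.71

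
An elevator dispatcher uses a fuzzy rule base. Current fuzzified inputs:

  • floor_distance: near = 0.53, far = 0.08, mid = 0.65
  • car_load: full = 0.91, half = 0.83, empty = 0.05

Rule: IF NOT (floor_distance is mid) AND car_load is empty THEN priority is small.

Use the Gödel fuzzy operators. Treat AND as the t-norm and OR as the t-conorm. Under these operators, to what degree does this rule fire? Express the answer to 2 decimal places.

firing strength: ¬mid=1−0.65=0.35, empty=0.05; AND[min(a, b)] → w = 0.05

0.05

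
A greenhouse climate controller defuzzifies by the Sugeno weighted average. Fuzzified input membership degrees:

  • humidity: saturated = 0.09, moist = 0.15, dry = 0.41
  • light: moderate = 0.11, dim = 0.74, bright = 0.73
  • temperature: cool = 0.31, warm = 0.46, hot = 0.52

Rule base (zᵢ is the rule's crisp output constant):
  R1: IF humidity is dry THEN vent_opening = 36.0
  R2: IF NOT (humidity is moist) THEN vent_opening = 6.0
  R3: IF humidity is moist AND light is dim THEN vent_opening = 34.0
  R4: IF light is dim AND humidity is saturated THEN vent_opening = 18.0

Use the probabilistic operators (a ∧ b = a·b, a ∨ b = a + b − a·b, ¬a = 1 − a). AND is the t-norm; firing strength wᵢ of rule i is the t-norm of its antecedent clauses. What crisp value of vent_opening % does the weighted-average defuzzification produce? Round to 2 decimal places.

R1 (z=36.0): dry=0.41 → w = 0.4100
R2 (z=6.0): ¬moist=1−0.15=0.85 → w = 0.8500
R3 (z=34.0): moist=0.15, dim=0.74; AND[a·b] → w = 0.1110
R4 (z=18.0): dim=0.74, saturated=0.09; AND[a·b] → w = 0.0666
Weighted average = (0.4100·36.0 + 0.8500·6.0 + 0.1110·34.0 + 0.0666·18.0) / (0.4100 + 0.8500 + 0.1110 + 0.0666)
  = 24.8328 / 1.4376 = 17.27

17.27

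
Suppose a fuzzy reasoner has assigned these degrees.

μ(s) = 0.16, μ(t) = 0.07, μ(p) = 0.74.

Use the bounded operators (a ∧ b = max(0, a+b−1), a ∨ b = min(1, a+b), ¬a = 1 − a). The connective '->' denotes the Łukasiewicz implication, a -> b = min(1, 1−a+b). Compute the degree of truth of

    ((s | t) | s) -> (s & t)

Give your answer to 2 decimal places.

s | t = min(1, a+b) on (0.16, 0.07) = 0.23
(s | t) | s = min(1, a+b) on (0.23, 0.16) = 0.39
s & t = max(0, a+b−1) on (0.16, 0.07) = 0.00
((s | t) | s) -> (s & t)  [Łukasiewicz: min(1, 1−a+b)] with a=0.39, b=0.00 → 0.61

0.61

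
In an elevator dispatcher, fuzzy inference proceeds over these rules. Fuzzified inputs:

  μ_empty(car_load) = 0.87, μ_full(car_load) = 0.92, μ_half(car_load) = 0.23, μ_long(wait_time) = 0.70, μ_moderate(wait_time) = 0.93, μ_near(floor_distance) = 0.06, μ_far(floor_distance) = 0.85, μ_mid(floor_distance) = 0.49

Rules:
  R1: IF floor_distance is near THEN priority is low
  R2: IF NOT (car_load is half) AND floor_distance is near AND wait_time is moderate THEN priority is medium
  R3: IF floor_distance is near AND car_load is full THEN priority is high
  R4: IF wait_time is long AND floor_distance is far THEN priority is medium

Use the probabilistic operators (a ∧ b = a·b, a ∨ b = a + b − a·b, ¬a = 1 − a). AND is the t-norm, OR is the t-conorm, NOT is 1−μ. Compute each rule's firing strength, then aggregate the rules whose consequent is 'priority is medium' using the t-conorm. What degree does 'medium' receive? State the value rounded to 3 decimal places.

0.612

R1: near=0.06 → w = 0.0600
R2: ¬half=1−0.23=0.77, near=0.06, moderate=0.93; AND[a·b] → w = 0.0430
R3: near=0.06, full=0.92; AND[a·b] → w = 0.0552
R4: long=0.70, far=0.85; AND[a·b] → w = 0.5950
Rules with consequent 'medium': {R2, R4} → strengths 0.0430, 0.5950
Aggregate via t-conorm [a + b − a·b]: 0.6124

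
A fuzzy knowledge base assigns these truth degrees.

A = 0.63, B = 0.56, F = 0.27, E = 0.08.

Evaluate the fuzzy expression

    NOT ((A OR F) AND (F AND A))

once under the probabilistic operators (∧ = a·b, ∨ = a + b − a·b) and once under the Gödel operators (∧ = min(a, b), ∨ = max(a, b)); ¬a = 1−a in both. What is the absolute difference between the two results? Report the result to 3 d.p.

0.146

Under probabilistic:
  A OR F = a + b − a·b on (0.6300, 0.2700) = 0.7299
  F AND A = a·b on (0.2700, 0.6300) = 0.1701
  (A OR F) AND (F AND A) = a·b on (0.7299, 0.1701) = 0.1242
  NOT ((A OR F) AND (F AND A)) = 1 − 0.1242 = 0.8758
  → value = 0.8758
Under Gödel:
  A OR F = max(a, b) on (0.63, 0.27) = 0.63
  F AND A = min(a, b) on (0.27, 0.63) = 0.27
  (A OR F) AND (F AND A) = min(a, b) on (0.63, 0.27) = 0.27
  NOT ((A OR F) AND (F AND A)) = 1 − 0.27 = 0.73
  → value = 0.7300
|0.8758 − 0.7300| = 0.146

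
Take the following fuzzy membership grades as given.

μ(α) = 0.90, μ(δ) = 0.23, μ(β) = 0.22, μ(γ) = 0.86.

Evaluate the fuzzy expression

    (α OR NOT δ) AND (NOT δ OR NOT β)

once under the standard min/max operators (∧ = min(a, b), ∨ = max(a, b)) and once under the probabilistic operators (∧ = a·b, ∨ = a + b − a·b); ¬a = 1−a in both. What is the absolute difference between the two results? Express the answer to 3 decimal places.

0.148

Under standard min/max:
  NOT δ = 1 − 0.23 = 0.77
  α OR NOT δ = max(a, b) on (0.90, 0.77) = 0.90
  NOT δ = 1 − 0.23 = 0.77
  NOT β = 1 − 0.22 = 0.78
  NOT δ OR NOT β = max(a, b) on (0.77, 0.78) = 0.78
  (α OR NOT δ) AND (NOT δ OR NOT β) = min(a, b) on (0.90, 0.78) = 0.78
  → value = 0.7800
Under probabilistic:
  NOT δ = 1 − 0.2300 = 0.7700
  α OR NOT δ = a + b − a·b on (0.9000, 0.7700) = 0.9770
  NOT δ = 1 − 0.2300 = 0.7700
  NOT β = 1 − 0.2200 = 0.7800
  NOT δ OR NOT β = a + b − a·b on (0.7700, 0.7800) = 0.9494
  (α OR NOT δ) AND (NOT δ OR NOT β) = a·b on (0.9770, 0.9494) = 0.9276
  → value = 0.9276
|0.7800 − 0.9276| = 0.148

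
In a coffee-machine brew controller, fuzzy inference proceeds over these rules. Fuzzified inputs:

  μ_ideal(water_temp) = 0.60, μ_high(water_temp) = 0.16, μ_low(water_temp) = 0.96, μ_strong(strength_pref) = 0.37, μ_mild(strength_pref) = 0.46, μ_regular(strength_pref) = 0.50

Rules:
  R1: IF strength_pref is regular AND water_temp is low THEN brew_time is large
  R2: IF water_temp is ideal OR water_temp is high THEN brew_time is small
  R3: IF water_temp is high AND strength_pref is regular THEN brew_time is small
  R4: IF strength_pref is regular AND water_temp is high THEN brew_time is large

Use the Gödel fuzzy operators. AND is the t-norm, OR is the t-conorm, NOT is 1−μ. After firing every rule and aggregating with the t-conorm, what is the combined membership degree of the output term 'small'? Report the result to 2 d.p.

R1: regular=0.50, low=0.96; AND[min(a, b)] → w = 0.50
R2: ideal=0.60, high=0.16; OR[max(a, b)] → w = 0.60
R3: high=0.16, regular=0.50; AND[min(a, b)] → w = 0.16
R4: regular=0.50, high=0.16; AND[min(a, b)] → w = 0.16
Rules with consequent 'small': {R2, R3} → strengths 0.60, 0.16
Aggregate via t-conorm [max(a, b)]: 0.60

0.60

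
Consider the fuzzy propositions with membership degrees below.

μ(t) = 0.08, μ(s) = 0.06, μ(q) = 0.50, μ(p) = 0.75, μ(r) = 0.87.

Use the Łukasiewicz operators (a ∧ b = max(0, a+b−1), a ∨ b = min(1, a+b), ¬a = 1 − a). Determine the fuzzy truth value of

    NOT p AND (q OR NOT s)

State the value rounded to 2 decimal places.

NOT p = 1 − 0.75 = 0.25
NOT s = 1 − 0.06 = 0.94
q OR NOT s = min(1, a+b) on (0.50, 0.94) = 1.00
NOT p AND (q OR NOT s) = max(0, a+b−1) on (0.25, 1.00) = 0.25

0.25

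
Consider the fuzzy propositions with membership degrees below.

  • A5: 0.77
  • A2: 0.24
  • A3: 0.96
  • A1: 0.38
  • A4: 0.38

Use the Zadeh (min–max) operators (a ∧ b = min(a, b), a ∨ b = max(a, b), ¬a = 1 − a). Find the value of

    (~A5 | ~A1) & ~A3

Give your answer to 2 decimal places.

~A5 = 1 − 0.77 = 0.23
~A1 = 1 − 0.38 = 0.62
~A5 | ~A1 = max(a, b) on (0.23, 0.62) = 0.62
~A3 = 1 − 0.96 = 0.04
(~A5 | ~A1) & ~A3 = min(a, b) on (0.62, 0.04) = 0.04

0.04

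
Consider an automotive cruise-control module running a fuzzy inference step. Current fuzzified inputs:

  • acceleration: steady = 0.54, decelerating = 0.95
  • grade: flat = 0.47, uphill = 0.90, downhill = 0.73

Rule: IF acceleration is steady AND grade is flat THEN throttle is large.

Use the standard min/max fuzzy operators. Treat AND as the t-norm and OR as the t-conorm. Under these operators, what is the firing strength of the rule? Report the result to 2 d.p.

0.47

firing strength: steady=0.54, flat=0.47; AND[min(a, b)] → w = 0.47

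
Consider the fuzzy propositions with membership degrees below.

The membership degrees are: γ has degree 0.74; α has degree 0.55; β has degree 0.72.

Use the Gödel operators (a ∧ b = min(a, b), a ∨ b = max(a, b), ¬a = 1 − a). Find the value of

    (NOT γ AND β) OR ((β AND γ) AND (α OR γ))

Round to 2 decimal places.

0.72

NOT γ = 1 − 0.74 = 0.26
NOT γ AND β = min(a, b) on (0.26, 0.72) = 0.26
β AND γ = min(a, b) on (0.72, 0.74) = 0.72
α OR γ = max(a, b) on (0.55, 0.74) = 0.74
(β AND γ) AND (α OR γ) = min(a, b) on (0.72, 0.74) = 0.72
(NOT γ AND β) OR ((β AND γ) AND (α OR γ)) = max(a, b) on (0.26, 0.72) = 0.72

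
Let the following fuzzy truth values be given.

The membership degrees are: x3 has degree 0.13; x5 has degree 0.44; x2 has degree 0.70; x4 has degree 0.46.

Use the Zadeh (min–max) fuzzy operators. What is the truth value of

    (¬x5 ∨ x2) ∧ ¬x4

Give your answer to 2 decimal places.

0.54

¬x5 = 1 − 0.44 = 0.56
¬x5 ∨ x2 = max(a, b) on (0.56, 0.70) = 0.70
¬x4 = 1 − 0.46 = 0.54
(¬x5 ∨ x2) ∧ ¬x4 = min(a, b) on (0.70, 0.54) = 0.54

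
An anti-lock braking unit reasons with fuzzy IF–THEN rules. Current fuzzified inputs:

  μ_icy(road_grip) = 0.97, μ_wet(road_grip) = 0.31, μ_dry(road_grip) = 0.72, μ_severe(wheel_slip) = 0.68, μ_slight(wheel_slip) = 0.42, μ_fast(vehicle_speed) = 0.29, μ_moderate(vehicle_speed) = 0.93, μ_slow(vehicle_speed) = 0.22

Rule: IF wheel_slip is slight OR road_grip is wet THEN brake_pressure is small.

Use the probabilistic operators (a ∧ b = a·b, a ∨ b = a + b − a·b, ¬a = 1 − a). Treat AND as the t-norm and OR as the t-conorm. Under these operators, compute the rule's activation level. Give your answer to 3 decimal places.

0.600

firing strength: slight=0.42, wet=0.31; OR[a + b − a·b] → w = 0.5998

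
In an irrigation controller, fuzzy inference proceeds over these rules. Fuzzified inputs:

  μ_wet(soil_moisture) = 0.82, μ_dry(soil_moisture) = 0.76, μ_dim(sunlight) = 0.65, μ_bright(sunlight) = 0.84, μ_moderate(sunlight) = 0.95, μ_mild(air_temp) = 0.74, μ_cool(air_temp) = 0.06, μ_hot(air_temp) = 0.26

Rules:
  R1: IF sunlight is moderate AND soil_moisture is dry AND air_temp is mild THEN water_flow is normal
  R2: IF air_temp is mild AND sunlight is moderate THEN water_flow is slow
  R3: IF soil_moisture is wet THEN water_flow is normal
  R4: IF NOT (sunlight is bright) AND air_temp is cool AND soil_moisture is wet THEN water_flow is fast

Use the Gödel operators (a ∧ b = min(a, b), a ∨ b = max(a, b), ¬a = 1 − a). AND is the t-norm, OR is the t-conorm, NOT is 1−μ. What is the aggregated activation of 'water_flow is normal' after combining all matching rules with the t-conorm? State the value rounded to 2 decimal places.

R1: moderate=0.95, dry=0.76, mild=0.74; AND[min(a, b)] → w = 0.74
R2: mild=0.74, moderate=0.95; AND[min(a, b)] → w = 0.74
R3: wet=0.82 → w = 0.82
R4: ¬bright=1−0.84=0.16, cool=0.06, wet=0.82; AND[min(a, b)] → w = 0.06
Rules with consequent 'normal': {R1, R3} → strengths 0.74, 0.82
Aggregate via t-conorm [max(a, b)]: 0.82

0.82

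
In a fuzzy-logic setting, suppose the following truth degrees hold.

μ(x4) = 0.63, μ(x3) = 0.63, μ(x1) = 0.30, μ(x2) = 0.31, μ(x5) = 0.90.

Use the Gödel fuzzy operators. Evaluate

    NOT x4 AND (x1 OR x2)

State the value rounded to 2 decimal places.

NOT x4 = 1 − 0.63 = 0.37
x1 OR x2 = max(a, b) on (0.30, 0.31) = 0.31
NOT x4 AND (x1 OR x2) = min(a, b) on (0.37, 0.31) = 0.31

0.31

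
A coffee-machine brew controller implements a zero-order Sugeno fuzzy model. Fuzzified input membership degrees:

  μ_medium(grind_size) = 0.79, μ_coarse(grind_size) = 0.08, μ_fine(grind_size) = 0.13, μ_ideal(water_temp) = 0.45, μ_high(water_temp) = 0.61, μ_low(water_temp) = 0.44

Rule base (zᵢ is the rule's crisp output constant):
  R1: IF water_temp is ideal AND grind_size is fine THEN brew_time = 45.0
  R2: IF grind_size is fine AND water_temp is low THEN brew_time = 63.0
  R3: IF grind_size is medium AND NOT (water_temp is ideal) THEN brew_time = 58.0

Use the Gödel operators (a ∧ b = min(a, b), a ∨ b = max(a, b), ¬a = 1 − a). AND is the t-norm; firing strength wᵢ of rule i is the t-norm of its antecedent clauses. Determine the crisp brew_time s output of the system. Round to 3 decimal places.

R1 (z=45.0): ideal=0.45, fine=0.13; AND[min(a, b)] → w = 0.13
R2 (z=63.0): fine=0.13, low=0.44; AND[min(a, b)] → w = 0.13
R3 (z=58.0): medium=0.79, ¬ideal=1−0.45=0.55; AND[min(a, b)] → w = 0.55
Weighted average = (0.13·45.0 + 0.13·63.0 + 0.55·58.0) / (0.13 + 0.13 + 0.55)
  = 45.9400 / 0.8100 = 56.716

56.716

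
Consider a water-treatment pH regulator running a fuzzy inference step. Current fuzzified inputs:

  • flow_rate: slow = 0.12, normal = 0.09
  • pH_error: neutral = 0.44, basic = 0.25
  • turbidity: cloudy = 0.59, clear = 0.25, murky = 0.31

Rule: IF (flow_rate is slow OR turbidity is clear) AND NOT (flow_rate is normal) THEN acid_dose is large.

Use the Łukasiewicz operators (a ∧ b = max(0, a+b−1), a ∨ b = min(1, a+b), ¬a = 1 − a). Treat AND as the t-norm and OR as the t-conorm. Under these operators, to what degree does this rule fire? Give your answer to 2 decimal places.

0.28

firing strength: (slow=0.12 OR clear=0.25) = 0.37; AND[max(0, a+b−1)] with ¬normal=1−0.09=0.91 → w = 0.28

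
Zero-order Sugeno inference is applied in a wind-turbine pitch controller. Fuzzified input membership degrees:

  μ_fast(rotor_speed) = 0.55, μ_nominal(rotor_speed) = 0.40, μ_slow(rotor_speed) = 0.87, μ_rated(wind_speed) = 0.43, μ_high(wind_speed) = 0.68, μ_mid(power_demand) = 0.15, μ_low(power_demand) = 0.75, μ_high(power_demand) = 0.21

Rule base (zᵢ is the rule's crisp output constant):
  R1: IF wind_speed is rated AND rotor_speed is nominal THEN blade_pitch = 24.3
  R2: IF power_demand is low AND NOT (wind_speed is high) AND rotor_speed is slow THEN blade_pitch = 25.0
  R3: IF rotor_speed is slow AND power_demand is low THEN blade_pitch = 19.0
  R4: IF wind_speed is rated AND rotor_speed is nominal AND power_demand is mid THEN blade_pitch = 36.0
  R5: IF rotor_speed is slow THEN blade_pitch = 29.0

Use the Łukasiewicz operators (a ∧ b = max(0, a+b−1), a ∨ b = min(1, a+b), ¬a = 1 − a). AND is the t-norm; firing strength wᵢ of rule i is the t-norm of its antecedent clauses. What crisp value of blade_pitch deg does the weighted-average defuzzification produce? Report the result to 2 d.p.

24.84

R1 (z=24.3): rated=0.43, nominal=0.40; AND[max(0, a+b−1)] → w = 0.00
R2 (z=25.0): low=0.75, ¬high=1−0.68=0.32, slow=0.87; AND[max(0, a+b−1)] → w = 0.00
R3 (z=19.0): slow=0.87, low=0.75; AND[max(0, a+b−1)] → w = 0.62
R4 (z=36.0): rated=0.43, nominal=0.40, mid=0.15; AND[max(0, a+b−1)] → w = 0.00
R5 (z=29.0): slow=0.87 → w = 0.87
Weighted average = (0.00·24.3 + 0.00·25.0 + 0.62·19.0 + 0.00·36.0 + 0.87·29.0) / (0.00 + 0.00 + 0.62 + 0.00 + 0.87)
  = 37.0100 / 1.4900 = 24.84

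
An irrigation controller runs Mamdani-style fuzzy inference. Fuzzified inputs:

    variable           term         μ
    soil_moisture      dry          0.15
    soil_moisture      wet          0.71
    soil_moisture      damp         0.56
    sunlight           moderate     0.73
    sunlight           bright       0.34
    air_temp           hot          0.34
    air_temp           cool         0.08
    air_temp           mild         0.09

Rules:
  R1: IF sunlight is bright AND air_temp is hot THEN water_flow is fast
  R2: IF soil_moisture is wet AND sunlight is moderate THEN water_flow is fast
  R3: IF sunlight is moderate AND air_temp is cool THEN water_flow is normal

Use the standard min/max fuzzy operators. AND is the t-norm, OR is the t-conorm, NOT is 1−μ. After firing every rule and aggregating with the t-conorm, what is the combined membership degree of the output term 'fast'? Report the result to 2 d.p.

0.71

R1: bright=0.34, hot=0.34; AND[min(a, b)] → w = 0.34
R2: wet=0.71, moderate=0.73; AND[min(a, b)] → w = 0.71
R3: moderate=0.73, cool=0.08; AND[min(a, b)] → w = 0.08
Rules with consequent 'fast': {R1, R2} → strengths 0.34, 0.71
Aggregate via t-conorm [max(a, b)]: 0.71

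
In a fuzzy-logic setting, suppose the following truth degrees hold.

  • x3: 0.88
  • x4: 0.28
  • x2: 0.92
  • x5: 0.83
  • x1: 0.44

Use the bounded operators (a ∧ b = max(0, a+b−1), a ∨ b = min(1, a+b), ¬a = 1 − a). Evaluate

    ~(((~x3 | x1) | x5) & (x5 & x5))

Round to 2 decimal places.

0.34

~x3 = 1 − 0.88 = 0.12
~x3 | x1 = min(1, a+b) on (0.12, 0.44) = 0.56
(~x3 | x1) | x5 = min(1, a+b) on (0.56, 0.83) = 1.00
x5 & x5 = max(0, a+b−1) on (0.83, 0.83) = 0.66
((~x3 | x1) | x5) & (x5 & x5) = max(0, a+b−1) on (1.00, 0.66) = 0.66
~(((~x3 | x1) | x5) & (x5 & x5)) = 1 − 0.66 = 0.34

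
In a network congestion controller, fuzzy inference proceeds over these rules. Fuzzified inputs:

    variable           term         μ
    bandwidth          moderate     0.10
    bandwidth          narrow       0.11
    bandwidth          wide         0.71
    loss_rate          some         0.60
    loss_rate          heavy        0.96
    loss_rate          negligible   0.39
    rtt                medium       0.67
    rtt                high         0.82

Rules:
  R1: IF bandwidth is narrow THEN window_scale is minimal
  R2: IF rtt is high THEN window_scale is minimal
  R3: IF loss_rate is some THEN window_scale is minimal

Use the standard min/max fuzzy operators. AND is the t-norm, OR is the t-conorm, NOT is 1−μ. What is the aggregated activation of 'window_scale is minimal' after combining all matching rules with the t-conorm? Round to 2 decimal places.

0.82

R1: narrow=0.11 → w = 0.11
R2: high=0.82 → w = 0.82
R3: some=0.60 → w = 0.60
Rules with consequent 'minimal': {R1, R2, R3} → strengths 0.11, 0.82, 0.60
Aggregate via t-conorm [max(a, b)]: 0.82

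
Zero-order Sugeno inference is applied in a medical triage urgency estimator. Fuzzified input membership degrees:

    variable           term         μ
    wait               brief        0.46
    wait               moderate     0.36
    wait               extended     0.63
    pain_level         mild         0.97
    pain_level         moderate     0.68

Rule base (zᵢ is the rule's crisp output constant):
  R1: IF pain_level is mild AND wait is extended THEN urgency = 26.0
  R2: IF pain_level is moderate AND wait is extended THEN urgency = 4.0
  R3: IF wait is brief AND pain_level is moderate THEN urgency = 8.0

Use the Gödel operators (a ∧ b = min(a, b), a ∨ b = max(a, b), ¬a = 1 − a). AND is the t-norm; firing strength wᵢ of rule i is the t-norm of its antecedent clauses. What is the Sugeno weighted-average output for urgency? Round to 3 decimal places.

13.128

R1 (z=26.0): mild=0.97, extended=0.63; AND[min(a, b)] → w = 0.63
R2 (z=4.0): moderate=0.68, extended=0.63; AND[min(a, b)] → w = 0.63
R3 (z=8.0): brief=0.46, moderate=0.68; AND[min(a, b)] → w = 0.46
Weighted average = (0.63·26.0 + 0.63·4.0 + 0.46·8.0) / (0.63 + 0.63 + 0.46)
  = 22.5800 / 1.7200 = 13.128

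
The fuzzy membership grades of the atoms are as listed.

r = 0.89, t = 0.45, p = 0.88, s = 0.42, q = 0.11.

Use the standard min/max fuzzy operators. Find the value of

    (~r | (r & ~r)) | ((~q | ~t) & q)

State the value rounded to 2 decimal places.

0.11

~r = 1 − 0.89 = 0.11
~r = 1 − 0.89 = 0.11
r & ~r = min(a, b) on (0.89, 0.11) = 0.11
~r | (r & ~r) = max(a, b) on (0.11, 0.11) = 0.11
~q = 1 − 0.11 = 0.89
~t = 1 − 0.45 = 0.55
~q | ~t = max(a, b) on (0.89, 0.55) = 0.89
(~q | ~t) & q = min(a, b) on (0.89, 0.11) = 0.11
(~r | (r & ~r)) | ((~q | ~t) & q) = max(a, b) on (0.11, 0.11) = 0.11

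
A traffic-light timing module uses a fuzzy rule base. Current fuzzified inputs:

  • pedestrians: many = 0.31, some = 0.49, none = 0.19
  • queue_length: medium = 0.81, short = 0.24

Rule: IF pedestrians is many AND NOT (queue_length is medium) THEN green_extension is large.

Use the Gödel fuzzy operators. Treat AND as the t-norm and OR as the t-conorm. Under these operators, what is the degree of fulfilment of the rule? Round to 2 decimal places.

firing strength: many=0.31, ¬medium=1−0.81=0.19; AND[min(a, b)] → w = 0.19

0.19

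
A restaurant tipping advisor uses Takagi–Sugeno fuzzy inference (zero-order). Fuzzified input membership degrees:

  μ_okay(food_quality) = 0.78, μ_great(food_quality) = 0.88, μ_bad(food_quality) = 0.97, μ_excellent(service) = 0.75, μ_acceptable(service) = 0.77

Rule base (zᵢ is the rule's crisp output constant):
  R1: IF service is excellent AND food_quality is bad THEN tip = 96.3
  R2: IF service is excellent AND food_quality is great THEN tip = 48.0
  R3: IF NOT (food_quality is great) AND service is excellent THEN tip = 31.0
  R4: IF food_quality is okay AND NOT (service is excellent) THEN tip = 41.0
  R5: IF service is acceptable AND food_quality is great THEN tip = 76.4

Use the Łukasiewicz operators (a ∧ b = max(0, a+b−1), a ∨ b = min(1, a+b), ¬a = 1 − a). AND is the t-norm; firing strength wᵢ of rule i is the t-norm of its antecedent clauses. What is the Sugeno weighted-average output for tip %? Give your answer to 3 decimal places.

74.121

R1 (z=96.3): excellent=0.75, bad=0.97; AND[max(0, a+b−1)] → w = 0.72
R2 (z=48.0): excellent=0.75, great=0.88; AND[max(0, a+b−1)] → w = 0.63
R3 (z=31.0): ¬great=1−0.88=0.12, excellent=0.75; AND[max(0, a+b−1)] → w = 0.00
R4 (z=41.0): okay=0.78, ¬excellent=1−0.75=0.25; AND[max(0, a+b−1)] → w = 0.03
R5 (z=76.4): acceptable=0.77, great=0.88; AND[max(0, a+b−1)] → w = 0.65
Weighted average = (0.72·96.3 + 0.63·48.0 + 0.00·31.0 + 0.03·41.0 + 0.65·76.4) / (0.72 + 0.63 + 0.00 + 0.03 + 0.65)
  = 150.4660 / 2.0300 = 74.121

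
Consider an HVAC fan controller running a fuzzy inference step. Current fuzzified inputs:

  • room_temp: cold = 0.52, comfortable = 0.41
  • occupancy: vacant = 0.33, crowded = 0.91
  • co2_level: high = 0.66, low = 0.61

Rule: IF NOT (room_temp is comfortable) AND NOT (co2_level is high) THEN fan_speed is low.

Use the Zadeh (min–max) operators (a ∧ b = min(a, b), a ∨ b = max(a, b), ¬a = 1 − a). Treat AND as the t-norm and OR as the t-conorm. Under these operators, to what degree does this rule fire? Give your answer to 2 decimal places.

firing strength: ¬comfortable=1−0.41=0.59, ¬high=1−0.66=0.34; AND[min(a, b)] → w = 0.34

0.34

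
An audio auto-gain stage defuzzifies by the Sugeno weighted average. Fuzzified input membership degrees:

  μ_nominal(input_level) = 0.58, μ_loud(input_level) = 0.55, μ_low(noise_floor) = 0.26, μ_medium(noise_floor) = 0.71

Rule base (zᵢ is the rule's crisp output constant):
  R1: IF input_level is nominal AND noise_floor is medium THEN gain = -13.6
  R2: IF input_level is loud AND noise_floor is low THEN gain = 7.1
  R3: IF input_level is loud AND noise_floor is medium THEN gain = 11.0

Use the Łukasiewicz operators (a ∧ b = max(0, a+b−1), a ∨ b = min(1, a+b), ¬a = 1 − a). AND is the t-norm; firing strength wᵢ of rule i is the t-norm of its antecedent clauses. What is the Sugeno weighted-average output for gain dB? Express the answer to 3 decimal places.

-1.971

R1 (z=-13.6): nominal=0.58, medium=0.71; AND[max(0, a+b−1)] → w = 0.29
R2 (z=7.1): loud=0.55, low=0.26; AND[max(0, a+b−1)] → w = 0.00
R3 (z=11.0): loud=0.55, medium=0.71; AND[max(0, a+b−1)] → w = 0.26
Weighted average = (0.29·-13.6 + 0.00·7.1 + 0.26·11.0) / (0.29 + 0.00 + 0.26)
  = -1.0840 / 0.5500 = -1.971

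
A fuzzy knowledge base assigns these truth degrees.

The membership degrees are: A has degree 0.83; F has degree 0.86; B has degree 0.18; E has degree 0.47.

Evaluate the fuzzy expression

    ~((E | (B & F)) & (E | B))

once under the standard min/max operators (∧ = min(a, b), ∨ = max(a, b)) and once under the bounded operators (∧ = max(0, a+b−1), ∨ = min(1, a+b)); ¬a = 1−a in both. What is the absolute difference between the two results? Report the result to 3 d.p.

0.310

Under standard min/max:
  B & F = min(a, b) on (0.18, 0.86) = 0.18
  E | (B & F) = max(a, b) on (0.47, 0.18) = 0.47
  E | B = max(a, b) on (0.47, 0.18) = 0.47
  (E | (B & F)) & (E | B) = min(a, b) on (0.47, 0.47) = 0.47
  ~((E | (B & F)) & (E | B)) = 1 − 0.47 = 0.53
  → value = 0.5300
Under bounded:
  B & F = max(0, a+b−1) on (0.18, 0.86) = 0.04
  E | (B & F) = min(1, a+b) on (0.47, 0.04) = 0.51
  E | B = min(1, a+b) on (0.47, 0.18) = 0.65
  (E | (B & F)) & (E | B) = max(0, a+b−1) on (0.51, 0.65) = 0.16
  ~((E | (B & F)) & (E | B)) = 1 − 0.16 = 0.84
  → value = 0.8400
|0.5300 − 0.8400| = 0.310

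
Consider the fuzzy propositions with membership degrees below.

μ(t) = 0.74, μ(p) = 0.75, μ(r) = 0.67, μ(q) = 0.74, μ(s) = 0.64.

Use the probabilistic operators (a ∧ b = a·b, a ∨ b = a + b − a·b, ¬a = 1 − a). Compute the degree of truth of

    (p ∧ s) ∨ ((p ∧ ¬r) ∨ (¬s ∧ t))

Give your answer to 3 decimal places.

p ∧ s = a·b on (0.7500, 0.6400) = 0.4800
¬r = 1 − 0.6700 = 0.3300
p ∧ ¬r = a·b on (0.7500, 0.3300) = 0.2475
¬s = 1 − 0.6400 = 0.3600
¬s ∧ t = a·b on (0.3600, 0.7400) = 0.2664
(p ∧ ¬r) ∨ (¬s ∧ t) = a + b − a·b on (0.2475, 0.2664) = 0.4480
(p ∧ s) ∨ ((p ∧ ¬r) ∨ (¬s ∧ t)) = a + b − a·b on (0.4800, 0.4480) = 0.7129

0.713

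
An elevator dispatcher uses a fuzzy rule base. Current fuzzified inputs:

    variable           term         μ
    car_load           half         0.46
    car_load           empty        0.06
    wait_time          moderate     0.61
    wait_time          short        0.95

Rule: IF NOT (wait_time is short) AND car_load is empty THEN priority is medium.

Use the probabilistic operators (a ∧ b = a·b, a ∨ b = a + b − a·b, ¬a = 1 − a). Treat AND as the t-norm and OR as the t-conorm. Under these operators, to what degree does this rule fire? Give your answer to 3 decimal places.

0.003

firing strength: ¬short=1−0.95=0.05, empty=0.06; AND[a·b] → w = 0.0030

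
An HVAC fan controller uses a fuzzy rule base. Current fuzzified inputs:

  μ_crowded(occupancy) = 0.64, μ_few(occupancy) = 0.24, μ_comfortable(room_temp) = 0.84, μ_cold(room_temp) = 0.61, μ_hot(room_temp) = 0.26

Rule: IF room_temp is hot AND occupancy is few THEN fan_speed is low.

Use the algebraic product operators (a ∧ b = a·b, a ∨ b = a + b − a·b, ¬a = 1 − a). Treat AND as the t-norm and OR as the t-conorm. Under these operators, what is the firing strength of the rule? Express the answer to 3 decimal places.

0.062

firing strength: hot=0.26, few=0.24; AND[a·b] → w = 0.0624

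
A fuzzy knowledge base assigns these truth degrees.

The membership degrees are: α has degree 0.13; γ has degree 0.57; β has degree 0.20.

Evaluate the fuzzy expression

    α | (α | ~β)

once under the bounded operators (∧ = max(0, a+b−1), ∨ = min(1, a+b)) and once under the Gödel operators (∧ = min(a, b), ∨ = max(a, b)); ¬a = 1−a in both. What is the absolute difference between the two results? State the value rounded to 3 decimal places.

Under bounded:
  ~β = 1 − 0.20 = 0.80
  α | ~β = min(1, a+b) on (0.13, 0.80) = 0.93
  α | (α | ~β) = min(1, a+b) on (0.13, 0.93) = 1.00
  → value = 1.0000
Under Gödel:
  ~β = 1 − 0.20 = 0.80
  α | ~β = max(a, b) on (0.13, 0.80) = 0.80
  α | (α | ~β) = max(a, b) on (0.13, 0.80) = 0.80
  → value = 0.8000
|1.0000 − 0.8000| = 0.200

0.200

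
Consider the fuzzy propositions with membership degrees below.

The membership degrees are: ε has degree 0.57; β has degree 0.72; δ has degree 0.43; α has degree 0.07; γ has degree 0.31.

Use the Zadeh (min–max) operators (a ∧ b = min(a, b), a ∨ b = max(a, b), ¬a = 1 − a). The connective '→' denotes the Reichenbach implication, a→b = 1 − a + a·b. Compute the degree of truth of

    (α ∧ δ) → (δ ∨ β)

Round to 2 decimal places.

α ∧ δ = min(a, b) on (0.07, 0.43) = 0.07
δ ∨ β = max(a, b) on (0.43, 0.72) = 0.72
(α ∧ δ) → (δ ∨ β)  [Reichenbach: 1 − a + a·b] with a=0.07, b=0.72 → 0.98

0.98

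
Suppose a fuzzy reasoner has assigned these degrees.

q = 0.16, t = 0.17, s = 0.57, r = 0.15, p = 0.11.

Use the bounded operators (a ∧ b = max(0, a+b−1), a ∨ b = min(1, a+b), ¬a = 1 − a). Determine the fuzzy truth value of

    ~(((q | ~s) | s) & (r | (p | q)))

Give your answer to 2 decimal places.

~s = 1 − 0.57 = 0.43
q | ~s = min(1, a+b) on (0.16, 0.43) = 0.59
(q | ~s) | s = min(1, a+b) on (0.59, 0.57) = 1.00
p | q = min(1, a+b) on (0.11, 0.16) = 0.27
r | (p | q) = min(1, a+b) on (0.15, 0.27) = 0.42
((q | ~s) | s) & (r | (p | q)) = max(0, a+b−1) on (1.00, 0.42) = 0.42
~(((q | ~s) | s) & (r | (p | q))) = 1 − 0.42 = 0.58

0.58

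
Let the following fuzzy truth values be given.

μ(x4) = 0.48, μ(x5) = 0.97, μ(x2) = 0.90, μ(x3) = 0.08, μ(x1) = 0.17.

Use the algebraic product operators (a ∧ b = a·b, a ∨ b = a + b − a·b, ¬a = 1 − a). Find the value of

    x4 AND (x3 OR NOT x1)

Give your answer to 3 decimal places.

0.405

NOT x1 = 1 − 0.1700 = 0.8300
x3 OR NOT x1 = a + b − a·b on (0.0800, 0.8300) = 0.8436
x4 AND (x3 OR NOT x1) = a·b on (0.4800, 0.8436) = 0.4049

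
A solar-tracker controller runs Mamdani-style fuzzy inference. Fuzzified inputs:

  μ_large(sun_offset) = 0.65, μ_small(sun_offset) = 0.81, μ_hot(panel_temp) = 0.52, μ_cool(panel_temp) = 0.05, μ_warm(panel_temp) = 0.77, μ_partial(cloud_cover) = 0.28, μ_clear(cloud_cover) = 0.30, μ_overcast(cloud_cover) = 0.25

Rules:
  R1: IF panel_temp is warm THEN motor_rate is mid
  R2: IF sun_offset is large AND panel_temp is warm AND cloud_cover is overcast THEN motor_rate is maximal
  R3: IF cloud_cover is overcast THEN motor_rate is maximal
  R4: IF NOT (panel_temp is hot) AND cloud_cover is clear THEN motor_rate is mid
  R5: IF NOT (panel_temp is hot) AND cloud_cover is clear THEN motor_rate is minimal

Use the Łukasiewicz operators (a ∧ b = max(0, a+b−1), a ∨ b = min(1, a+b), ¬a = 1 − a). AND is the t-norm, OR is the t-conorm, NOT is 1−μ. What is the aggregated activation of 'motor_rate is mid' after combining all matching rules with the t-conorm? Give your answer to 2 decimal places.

0.77

R1: warm=0.77 → w = 0.77
R2: large=0.65, warm=0.77, overcast=0.25; AND[max(0, a+b−1)] → w = 0.00
R3: overcast=0.25 → w = 0.25
R4: ¬hot=1−0.52=0.48, clear=0.30; AND[max(0, a+b−1)] → w = 0.00
R5: ¬hot=1−0.52=0.48, clear=0.30; AND[max(0, a+b−1)] → w = 0.00
Rules with consequent 'mid': {R1, R4} → strengths 0.77, 0.00
Aggregate via t-conorm [min(1, a+b)]: 0.77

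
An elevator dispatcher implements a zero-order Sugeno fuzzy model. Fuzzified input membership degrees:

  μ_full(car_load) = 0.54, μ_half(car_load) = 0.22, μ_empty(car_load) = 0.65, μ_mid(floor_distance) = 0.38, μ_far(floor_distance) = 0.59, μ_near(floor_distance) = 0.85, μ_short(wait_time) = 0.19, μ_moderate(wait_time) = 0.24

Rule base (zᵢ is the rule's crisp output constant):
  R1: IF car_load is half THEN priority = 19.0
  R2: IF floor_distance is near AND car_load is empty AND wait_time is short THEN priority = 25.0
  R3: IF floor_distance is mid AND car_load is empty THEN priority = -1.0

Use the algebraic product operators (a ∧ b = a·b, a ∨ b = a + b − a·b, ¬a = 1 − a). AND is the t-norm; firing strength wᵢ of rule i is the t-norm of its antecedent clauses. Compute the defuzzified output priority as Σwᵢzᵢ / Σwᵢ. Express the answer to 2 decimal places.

11.46

R1 (z=19.0): half=0.22 → w = 0.2200
R2 (z=25.0): near=0.85, empty=0.65, short=0.19; AND[a·b] → w = 0.1050
R3 (z=-1.0): mid=0.38, empty=0.65; AND[a·b] → w = 0.2470
Weighted average = (0.2200·19.0 + 0.1050·25.0 + 0.2470·-1.0) / (0.2200 + 0.1050 + 0.2470)
  = 6.5574 / 0.5720 = 11.46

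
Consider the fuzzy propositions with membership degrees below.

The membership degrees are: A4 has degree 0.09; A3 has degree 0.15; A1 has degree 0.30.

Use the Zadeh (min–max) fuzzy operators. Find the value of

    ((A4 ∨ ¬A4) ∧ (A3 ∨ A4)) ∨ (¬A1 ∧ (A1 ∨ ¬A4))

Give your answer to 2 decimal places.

0.70

¬A4 = 1 − 0.09 = 0.91
A4 ∨ ¬A4 = max(a, b) on (0.09, 0.91) = 0.91
A3 ∨ A4 = max(a, b) on (0.15, 0.09) = 0.15
(A4 ∨ ¬A4) ∧ (A3 ∨ A4) = min(a, b) on (0.91, 0.15) = 0.15
¬A1 = 1 − 0.30 = 0.70
¬A4 = 1 − 0.09 = 0.91
A1 ∨ ¬A4 = max(a, b) on (0.30, 0.91) = 0.91
¬A1 ∧ (A1 ∨ ¬A4) = min(a, b) on (0.70, 0.91) = 0.70
((A4 ∨ ¬A4) ∧ (A3 ∨ A4)) ∨ (¬A1 ∧ (A1 ∨ ¬A4)) = max(a, b) on (0.15, 0.70) = 0.70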